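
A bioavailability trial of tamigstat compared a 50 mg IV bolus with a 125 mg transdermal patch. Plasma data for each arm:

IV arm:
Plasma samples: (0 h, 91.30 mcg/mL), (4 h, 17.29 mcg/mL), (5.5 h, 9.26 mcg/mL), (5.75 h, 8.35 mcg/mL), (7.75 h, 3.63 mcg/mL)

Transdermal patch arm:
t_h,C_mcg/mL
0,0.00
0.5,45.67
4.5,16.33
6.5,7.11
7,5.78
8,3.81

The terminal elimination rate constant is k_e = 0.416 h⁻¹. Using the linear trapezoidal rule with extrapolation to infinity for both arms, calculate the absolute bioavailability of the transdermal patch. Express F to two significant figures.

F = 0.27

Trapezoidal AUC_0→7.75 (IV):
  [0→4]: (91.30+17.29)/2 × 4 = 217.18
  [4→5.5]: (17.29+9.26)/2 × 1.5 = 19.9125
  [5.5→5.75]: (9.26+8.35)/2 × 0.25 = 2.20125
  [5.75→7.75]: (8.35+3.63)/2 × 2 = 11.98
  Sum = 251.27375 mcg/mL·h
IV tail: 3.63/0.416 = 8.726; AUC_iv,0→∞ = 251.27375 + 8.726 = 259.99975 mcg/mL·h
Trapezoidal AUC_0→8 (transdermal patch):
  [0→0.5]: (0.00+45.67)/2 × 0.5 = 11.4175
  [0.5→4.5]: (45.67+16.33)/2 × 4 = 124.0
  [4.5→6.5]: (16.33+7.11)/2 × 2 = 23.44
  [6.5→7]: (7.11+5.78)/2 × 0.5 = 3.2225
  [7→8]: (5.78+3.81)/2 × 1 = 4.795
  Sum = 166.875 mcg/mL·h
transdermal patch tail: 3.81/0.416 = 9.159; AUC_ev,0→∞ = 166.875 + 9.159 = 176.034 mcg/mL·h
F = (AUC_ev/D_ev)/(AUC_iv/D_iv) = (176.034/125)/(259.99975/50) = 1.408272/5.199995 = 0.2708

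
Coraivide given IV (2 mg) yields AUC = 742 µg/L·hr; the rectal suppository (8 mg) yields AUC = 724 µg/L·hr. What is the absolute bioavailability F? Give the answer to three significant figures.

F = 0.244

F = (AUC_ev / D_ev) / (AUC_iv / D_iv)
  = (724/8) / (742/2)
  = 90.5 / 371 = 0.2439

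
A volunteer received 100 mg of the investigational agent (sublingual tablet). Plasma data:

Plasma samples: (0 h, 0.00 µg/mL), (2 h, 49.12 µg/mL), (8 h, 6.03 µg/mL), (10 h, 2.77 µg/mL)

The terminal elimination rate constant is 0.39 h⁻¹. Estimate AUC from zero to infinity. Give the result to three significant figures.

AUC = 230 µg/mL·h

Trapezoidal AUC_0→10:
  [0→2]: (0.00+49.12)/2 × 2 = 49.12
  [2→8]: (49.12+6.03)/2 × 6 = 165.45
  [8→10]: (6.03+2.77)/2 × 2 = 8.8
  Sum = 223.37 µg/mL·h
Extrapolated tail: C_last / k_e = 2.77 / 0.39 = 7.103
AUC_0→∞ = 223.37 + 7.103 = 230.473 µg/mL·h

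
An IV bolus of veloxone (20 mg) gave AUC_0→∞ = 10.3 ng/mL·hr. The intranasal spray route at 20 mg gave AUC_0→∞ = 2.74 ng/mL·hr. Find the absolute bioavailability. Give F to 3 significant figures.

F = (AUC_ev / D_ev) / (AUC_iv / D_iv)
  = (2.74/20) / (10.3/20)
  = 0.137 / 0.515 = 0.2660

F = 0.266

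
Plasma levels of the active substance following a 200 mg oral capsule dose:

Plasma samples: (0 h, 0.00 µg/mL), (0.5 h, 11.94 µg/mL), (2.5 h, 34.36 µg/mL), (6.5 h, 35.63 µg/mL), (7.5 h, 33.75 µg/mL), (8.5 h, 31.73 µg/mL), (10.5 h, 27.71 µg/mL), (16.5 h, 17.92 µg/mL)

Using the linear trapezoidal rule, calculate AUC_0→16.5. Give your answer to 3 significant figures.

AUC = 453 µg/mL·h

Trapezoidal AUC_0→16.5:
  [0→0.5]: (0.00+11.94)/2 × 0.5 = 2.985
  [0.5→2.5]: (11.94+34.36)/2 × 2 = 46.3
  [2.5→6.5]: (34.36+35.63)/2 × 4 = 139.98
  [6.5→7.5]: (35.63+33.75)/2 × 1 = 34.69
  [7.5→8.5]: (33.75+31.73)/2 × 1 = 32.74
  [8.5→10.5]: (31.73+27.71)/2 × 2 = 59.44
  [10.5→16.5]: (27.71+17.92)/2 × 6 = 136.89
  Sum = 453.025 µg/mL·h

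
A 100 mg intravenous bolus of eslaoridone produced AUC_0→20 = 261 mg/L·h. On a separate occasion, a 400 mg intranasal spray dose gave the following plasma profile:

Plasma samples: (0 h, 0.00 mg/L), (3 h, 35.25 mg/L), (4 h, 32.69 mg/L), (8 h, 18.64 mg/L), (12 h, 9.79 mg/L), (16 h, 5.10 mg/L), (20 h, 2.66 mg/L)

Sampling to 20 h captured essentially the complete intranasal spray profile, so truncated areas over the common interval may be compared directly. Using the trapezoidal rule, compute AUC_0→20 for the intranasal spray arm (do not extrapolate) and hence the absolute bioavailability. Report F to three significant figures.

Trapezoidal AUC_0→20 (intranasal spray):
  [0→3]: (0.00+35.25)/2 × 3 = 52.875
  [3→4]: (35.25+32.69)/2 × 1 = 33.97
  [4→8]: (32.69+18.64)/2 × 4 = 102.66
  [8→12]: (18.64+9.79)/2 × 4 = 56.86
  [12→16]: (9.79+5.10)/2 × 4 = 29.78
  [16→20]: (5.10+2.66)/2 × 4 = 15.52
  Sum = 291.665 mg/L·h
F = (AUC_ev/D_ev)/(AUC_iv/D_iv) = (291.665/400)/(261/100) = 0.7291625/2.61 = 0.2794

F = 0.279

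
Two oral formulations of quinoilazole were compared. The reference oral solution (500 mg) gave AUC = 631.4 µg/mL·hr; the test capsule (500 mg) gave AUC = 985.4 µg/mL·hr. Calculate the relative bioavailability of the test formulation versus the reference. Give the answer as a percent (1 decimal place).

F_rel = (AUC_test/D_test) / (AUC_ref/D_ref)
      = (985.4/500) / (631.4/500)
      = 1.9708 / 1.2628 = 1.5607 = 156.07%

F_rel = 156.1%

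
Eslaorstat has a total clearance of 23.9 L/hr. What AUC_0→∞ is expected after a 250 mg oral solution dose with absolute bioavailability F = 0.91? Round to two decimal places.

AUC = 9.52 mg/L·hr

AUC_0→∞ = F × Dose / CL
        = 0.91 × 250 / 23.9 = 9.51883 mg/L·hr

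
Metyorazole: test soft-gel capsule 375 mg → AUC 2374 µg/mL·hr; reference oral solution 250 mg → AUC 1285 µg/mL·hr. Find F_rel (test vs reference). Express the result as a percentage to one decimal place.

F_rel = 123.2%

F_rel = (AUC_test/D_test) / (AUC_ref/D_ref)
      = (2374/375) / (1285/250)
      = 6.33067 / 5.14 = 1.2316 = 123.16%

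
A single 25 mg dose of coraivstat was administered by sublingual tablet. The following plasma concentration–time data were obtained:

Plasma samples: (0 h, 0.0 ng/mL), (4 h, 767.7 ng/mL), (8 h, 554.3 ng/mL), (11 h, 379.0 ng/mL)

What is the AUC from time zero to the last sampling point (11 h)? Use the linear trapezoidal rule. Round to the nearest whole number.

Trapezoidal AUC_0→11:
  [0→4]: (0.0+767.7)/2 × 4 = 1535.4
  [4→8]: (767.7+554.3)/2 × 4 = 2644.0
  [8→11]: (554.3+379.0)/2 × 3 = 1399.95
  Sum = 5579.35 ng/mL·h

AUC = 5579 ng/mL·h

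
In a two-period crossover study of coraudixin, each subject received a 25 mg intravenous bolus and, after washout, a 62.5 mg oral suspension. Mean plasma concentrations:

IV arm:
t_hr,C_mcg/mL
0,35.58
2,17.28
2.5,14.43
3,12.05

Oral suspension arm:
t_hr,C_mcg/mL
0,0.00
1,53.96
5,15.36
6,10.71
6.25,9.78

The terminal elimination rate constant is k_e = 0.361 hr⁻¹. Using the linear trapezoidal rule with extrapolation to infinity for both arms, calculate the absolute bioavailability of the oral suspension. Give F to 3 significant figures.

Trapezoidal AUC_0→3 (IV):
  [0→2]: (35.58+17.28)/2 × 2 = 52.86
  [2→2.5]: (17.28+14.43)/2 × 0.5 = 7.9275
  [2.5→3]: (14.43+12.05)/2 × 0.5 = 6.62
  Sum = 67.4075 mcg/mL·hr
IV tail: 12.05/0.361 = 33.380; AUC_iv,0→∞ = 67.4075 + 33.380 = 100.7875 mcg/mL·hr
Trapezoidal AUC_0→6.25 (oral suspension):
  [0→1]: (0.00+53.96)/2 × 1 = 26.98
  [1→5]: (53.96+15.36)/2 × 4 = 138.64
  [5→6]: (15.36+10.71)/2 × 1 = 13.035
  [6→6.25]: (10.71+9.78)/2 × 0.25 = 2.56125
  Sum = 181.21625 mcg/mL·hr
oral suspension tail: 9.78/0.361 = 27.091; AUC_ev,0→∞ = 181.21625 + 27.091 = 208.30725 mcg/mL·hr
F = (AUC_ev/D_ev)/(AUC_iv/D_iv) = (208.30725/62.5)/(100.7875/25) = 3.332916/4.0315 = 0.8267

F = 0.827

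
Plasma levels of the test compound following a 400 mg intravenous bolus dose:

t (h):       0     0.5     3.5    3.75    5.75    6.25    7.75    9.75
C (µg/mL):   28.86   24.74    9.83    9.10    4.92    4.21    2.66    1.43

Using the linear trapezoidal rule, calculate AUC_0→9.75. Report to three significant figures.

Trapezoidal AUC_0→9.75:
  [0→0.5]: (28.86+24.74)/2 × 0.5 = 13.4
  [0.5→3.5]: (24.74+9.83)/2 × 3 = 51.855
  [3.5→3.75]: (9.83+9.10)/2 × 0.25 = 2.36625
  [3.75→5.75]: (9.10+4.92)/2 × 2 = 14.02
  [5.75→6.25]: (4.92+4.21)/2 × 0.5 = 2.2825
  [6.25→7.75]: (4.21+2.66)/2 × 1.5 = 5.1525
  [7.75→9.75]: (2.66+1.43)/2 × 2 = 4.09
  Sum = 93.16625 µg/mL·h

AUC = 93.2 µg/mL·h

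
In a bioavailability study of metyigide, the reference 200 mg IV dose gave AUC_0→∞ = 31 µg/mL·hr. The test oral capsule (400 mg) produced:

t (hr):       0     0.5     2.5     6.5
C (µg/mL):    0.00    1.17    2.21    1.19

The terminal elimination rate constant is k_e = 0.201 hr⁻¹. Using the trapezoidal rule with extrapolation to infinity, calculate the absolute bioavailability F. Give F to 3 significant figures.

Trapezoidal AUC_0→6.5 (oral capsule):
  [0→0.5]: (0.00+1.17)/2 × 0.5 = 0.2925
  [0.5→2.5]: (1.17+2.21)/2 × 2 = 3.38
  [2.5→6.5]: (2.21+1.19)/2 × 4 = 6.8
  Sum = 10.4725 µg/mL·hr
Tail: C_last/k_e = 1.19/0.201 = 5.920
AUC_0→∞ (oral capsule) = 10.4725 + 5.920 = 16.3925 µg/mL·hr
F = (AUC_ev/D_ev)/(AUC_iv/D_iv) = (16.3925/400)/(31/200) = 0.04098125/0.155 = 0.2644

F = 0.264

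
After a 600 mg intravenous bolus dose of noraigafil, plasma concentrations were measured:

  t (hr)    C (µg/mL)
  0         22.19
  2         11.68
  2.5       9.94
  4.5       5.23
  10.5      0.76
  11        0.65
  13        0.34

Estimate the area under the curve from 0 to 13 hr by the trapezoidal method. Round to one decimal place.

AUC = 73.8 µg/mL·hr

Trapezoidal AUC_0→13:
  [0→2]: (22.19+11.68)/2 × 2 = 33.87
  [2→2.5]: (11.68+9.94)/2 × 0.5 = 5.405
  [2.5→4.5]: (9.94+5.23)/2 × 2 = 15.17
  [4.5→10.5]: (5.23+0.76)/2 × 6 = 17.97
  [10.5→11]: (0.76+0.65)/2 × 0.5 = 0.3525
  [11→13]: (0.65+0.34)/2 × 2 = 0.99
  Sum = 73.7575 µg/mL·hr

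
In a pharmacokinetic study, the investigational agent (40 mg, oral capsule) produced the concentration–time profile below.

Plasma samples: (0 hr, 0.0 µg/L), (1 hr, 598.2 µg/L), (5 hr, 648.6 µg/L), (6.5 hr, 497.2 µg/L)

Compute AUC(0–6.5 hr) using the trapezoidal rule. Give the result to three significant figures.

AUC = 3650 µg/L·hr

Trapezoidal AUC_0→6.5:
  [0→1]: (0.0+598.2)/2 × 1 = 299.1
  [1→5]: (598.2+648.6)/2 × 4 = 2493.6
  [5→6.5]: (648.6+497.2)/2 × 1.5 = 859.35
  Sum = 3652.05 µg/L·hr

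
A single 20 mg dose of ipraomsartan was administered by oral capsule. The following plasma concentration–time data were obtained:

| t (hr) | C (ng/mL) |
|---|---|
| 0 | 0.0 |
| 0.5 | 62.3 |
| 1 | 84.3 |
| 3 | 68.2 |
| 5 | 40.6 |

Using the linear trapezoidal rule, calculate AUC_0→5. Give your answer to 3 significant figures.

AUC = 314 ng/mL·hr

Trapezoidal AUC_0→5:
  [0→0.5]: (0.0+62.3)/2 × 0.5 = 15.575
  [0.5→1]: (62.3+84.3)/2 × 0.5 = 36.65
  [1→3]: (84.3+68.2)/2 × 2 = 152.5
  [3→5]: (68.2+40.6)/2 × 2 = 108.8
  Sum = 313.525 ng/mL·hr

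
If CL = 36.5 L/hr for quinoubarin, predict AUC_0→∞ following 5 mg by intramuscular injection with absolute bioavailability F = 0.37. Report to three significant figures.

AUC = 0.0507 mg/L·hr

AUC_0→∞ = F × Dose / CL
        = 0.37 × 5 / 36.5 = 0.0506849 mg/L·hr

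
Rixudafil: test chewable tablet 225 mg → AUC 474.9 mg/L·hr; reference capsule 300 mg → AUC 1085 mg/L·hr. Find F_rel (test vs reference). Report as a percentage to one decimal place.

F_rel = (AUC_test/D_test) / (AUC_ref/D_ref)
      = (474.9/225) / (1085/300)
      = 2.11067 / 3.61667 = 0.5836 = 58.36%

F_rel = 58.4%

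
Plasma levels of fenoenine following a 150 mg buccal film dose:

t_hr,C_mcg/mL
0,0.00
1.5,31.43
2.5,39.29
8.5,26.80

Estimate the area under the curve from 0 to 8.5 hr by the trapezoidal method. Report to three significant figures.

Trapezoidal AUC_0→8.5:
  [0→1.5]: (0.00+31.43)/2 × 1.5 = 23.5725
  [1.5→2.5]: (31.43+39.29)/2 × 1 = 35.36
  [2.5→8.5]: (39.29+26.80)/2 × 6 = 198.27
  Sum = 257.2025 mcg/mL·hr

AUC = 257 mcg/mL·hr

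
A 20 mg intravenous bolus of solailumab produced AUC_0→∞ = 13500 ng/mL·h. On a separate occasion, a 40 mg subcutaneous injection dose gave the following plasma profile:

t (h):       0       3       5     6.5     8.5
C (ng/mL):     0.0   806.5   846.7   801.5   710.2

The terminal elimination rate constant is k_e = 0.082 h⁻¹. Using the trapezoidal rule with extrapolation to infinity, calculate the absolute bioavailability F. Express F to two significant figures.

Trapezoidal AUC_0→8.5 (subcutaneous injection):
  [0→3]: (0.0+806.5)/2 × 3 = 1209.75
  [3→5]: (806.5+846.7)/2 × 2 = 1653.2
  [5→6.5]: (846.7+801.5)/2 × 1.5 = 1236.15
  [6.5→8.5]: (801.5+710.2)/2 × 2 = 1511.7
  Sum = 5610.8 ng/mL·h
Tail: C_last/k_e = 710.2/0.082 = 8660.976
AUC_0→∞ (subcutaneous injection) = 5610.8 + 8660.976 = 14271.776 ng/mL·h
F = (AUC_ev/D_ev)/(AUC_iv/D_iv) = (14271.776/40)/(13500/20) = 356.7944/675 = 0.5286

F = 0.53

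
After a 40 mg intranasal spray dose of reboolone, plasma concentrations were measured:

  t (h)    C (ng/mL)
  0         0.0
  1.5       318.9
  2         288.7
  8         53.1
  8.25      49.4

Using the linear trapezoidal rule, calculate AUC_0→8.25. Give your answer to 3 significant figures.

AUC = 1430 ng/mL·h

Trapezoidal AUC_0→8.25:
  [0→1.5]: (0.0+318.9)/2 × 1.5 = 239.175
  [1.5→2]: (318.9+288.7)/2 × 0.5 = 151.9
  [2→8]: (288.7+53.1)/2 × 6 = 1025.4
  [8→8.25]: (53.1+49.4)/2 × 0.25 = 12.8125
  Sum = 1429.2875 ng/mL·h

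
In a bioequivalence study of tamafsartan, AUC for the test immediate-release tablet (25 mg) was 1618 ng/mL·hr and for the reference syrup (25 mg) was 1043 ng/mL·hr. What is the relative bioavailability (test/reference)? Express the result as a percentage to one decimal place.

F_rel = 155.1%

F_rel = (AUC_test/D_test) / (AUC_ref/D_ref)
      = (1618/25) / (1043/25)
      = 64.72 / 41.72 = 1.5513 = 155.13%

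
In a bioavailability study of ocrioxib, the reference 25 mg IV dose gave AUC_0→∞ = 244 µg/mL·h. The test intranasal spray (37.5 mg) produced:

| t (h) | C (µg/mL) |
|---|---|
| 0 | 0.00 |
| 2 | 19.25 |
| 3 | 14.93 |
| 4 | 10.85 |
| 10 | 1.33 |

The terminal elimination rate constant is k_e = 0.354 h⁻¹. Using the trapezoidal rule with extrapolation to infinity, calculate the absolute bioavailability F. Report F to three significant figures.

F = 0.245

Trapezoidal AUC_0→10 (intranasal spray):
  [0→2]: (0.00+19.25)/2 × 2 = 19.25
  [2→3]: (19.25+14.93)/2 × 1 = 17.09
  [3→4]: (14.93+10.85)/2 × 1 = 12.89
  [4→10]: (10.85+1.33)/2 × 6 = 36.54
  Sum = 85.77 µg/mL·h
Tail: C_last/k_e = 1.33/0.354 = 3.757
AUC_0→∞ (intranasal spray) = 85.77 + 3.757 = 89.527 µg/mL·h
F = (AUC_ev/D_ev)/(AUC_iv/D_iv) = (89.527/37.5)/(244/25) = 2.38739/9.76 = 0.2446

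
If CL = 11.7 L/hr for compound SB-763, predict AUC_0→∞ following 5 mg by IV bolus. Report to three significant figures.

AUC_0→∞ = Dose_iv / CL
        = 5 / 11.7 = 0.42735 mg/L·hr

AUC = 0.427 mg/L·hr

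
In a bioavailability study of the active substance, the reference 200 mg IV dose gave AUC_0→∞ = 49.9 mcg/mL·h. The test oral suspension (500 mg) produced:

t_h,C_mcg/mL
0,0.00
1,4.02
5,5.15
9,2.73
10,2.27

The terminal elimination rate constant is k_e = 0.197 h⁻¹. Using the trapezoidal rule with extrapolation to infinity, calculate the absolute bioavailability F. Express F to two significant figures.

F = 0.40

Trapezoidal AUC_0→10 (oral suspension):
  [0→1]: (0.00+4.02)/2 × 1 = 2.01
  [1→5]: (4.02+5.15)/2 × 4 = 18.34
  [5→9]: (5.15+2.73)/2 × 4 = 15.76
  [9→10]: (2.73+2.27)/2 × 1 = 2.5
  Sum = 38.61 mcg/mL·h
Tail: C_last/k_e = 2.27/0.197 = 11.523
AUC_0→∞ (oral suspension) = 38.61 + 11.523 = 50.133 mcg/mL·h
F = (AUC_ev/D_ev)/(AUC_iv/D_iv) = (50.133/500)/(49.9/200) = 0.100266/0.2495 = 0.4019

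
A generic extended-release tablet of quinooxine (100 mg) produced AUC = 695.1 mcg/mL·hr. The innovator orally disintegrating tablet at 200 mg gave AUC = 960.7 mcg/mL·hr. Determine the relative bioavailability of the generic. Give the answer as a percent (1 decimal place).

F_rel = 144.7%

F_rel = (AUC_test/D_test) / (AUC_ref/D_ref)
      = (695.1/100) / (960.7/200)
      = 6.951 / 4.8035 = 1.4471 = 144.71%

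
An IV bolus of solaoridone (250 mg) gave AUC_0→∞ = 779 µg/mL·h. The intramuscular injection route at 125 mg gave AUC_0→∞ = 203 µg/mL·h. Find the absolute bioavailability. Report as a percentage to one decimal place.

F = 52.1%

F = (AUC_ev / D_ev) / (AUC_iv / D_iv)
  = (203/125) / (779/250)
  = 1.624 / 3.116 = 0.5212
  = 52.12%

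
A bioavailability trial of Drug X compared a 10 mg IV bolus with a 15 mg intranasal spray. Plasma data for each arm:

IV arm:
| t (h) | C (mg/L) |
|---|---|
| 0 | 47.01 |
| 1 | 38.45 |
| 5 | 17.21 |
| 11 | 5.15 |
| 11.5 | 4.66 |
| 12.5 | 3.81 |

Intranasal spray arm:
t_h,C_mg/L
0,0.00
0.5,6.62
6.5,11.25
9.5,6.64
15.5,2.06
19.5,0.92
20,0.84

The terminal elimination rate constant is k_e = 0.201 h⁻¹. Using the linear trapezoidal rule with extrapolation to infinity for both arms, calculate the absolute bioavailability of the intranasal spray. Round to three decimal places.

F = 0.321

Trapezoidal AUC_0→12.5 (IV):
  [0→1]: (47.01+38.45)/2 × 1 = 42.73
  [1→5]: (38.45+17.21)/2 × 4 = 111.32
  [5→11]: (17.21+5.15)/2 × 6 = 67.08
  [11→11.5]: (5.15+4.66)/2 × 0.5 = 2.4525
  [11.5→12.5]: (4.66+3.81)/2 × 1 = 4.235
  Sum = 227.8175 mg/L·h
IV tail: 3.81/0.201 = 18.955; AUC_iv,0→∞ = 227.8175 + 18.955 = 246.7725 mg/L·h
Trapezoidal AUC_0→20 (intranasal spray):
  [0→0.5]: (0.00+6.62)/2 × 0.5 = 1.655
  [0.5→6.5]: (6.62+11.25)/2 × 6 = 53.61
  [6.5→9.5]: (11.25+6.64)/2 × 3 = 26.835
  [9.5→15.5]: (6.64+2.06)/2 × 6 = 26.1
  [15.5→19.5]: (2.06+0.92)/2 × 4 = 5.96
  [19.5→20]: (0.92+0.84)/2 × 0.5 = 0.44
  Sum = 114.6 mg/L·h
intranasal spray tail: 0.84/0.201 = 4.179; AUC_ev,0→∞ = 114.6 + 4.179 = 118.779 mg/L·h
F = (AUC_ev/D_ev)/(AUC_iv/D_iv) = (118.779/15)/(246.7725/10) = 7.9186/24.67725 = 0.3209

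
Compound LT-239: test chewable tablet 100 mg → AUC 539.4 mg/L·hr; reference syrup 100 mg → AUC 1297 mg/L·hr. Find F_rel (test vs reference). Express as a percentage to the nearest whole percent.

F_rel = 42%

F_rel = (AUC_test/D_test) / (AUC_ref/D_ref)
      = (539.4/100) / (1297/100)
      = 5.394 / 12.97 = 0.4159 = 41.59%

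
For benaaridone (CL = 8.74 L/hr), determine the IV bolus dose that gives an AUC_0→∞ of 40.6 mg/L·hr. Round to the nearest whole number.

Dose_iv = CL × AUC_0→∞
     = 8.74 × 40.6 = 354.844 mg

Dose = 355 mg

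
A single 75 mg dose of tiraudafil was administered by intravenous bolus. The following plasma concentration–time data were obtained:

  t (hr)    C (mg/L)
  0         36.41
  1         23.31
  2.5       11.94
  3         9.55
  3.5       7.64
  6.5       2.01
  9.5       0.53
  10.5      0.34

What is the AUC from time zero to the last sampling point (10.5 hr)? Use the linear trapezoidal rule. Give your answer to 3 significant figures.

AUC = 84.7 mg/L·hr

Trapezoidal AUC_0→10.5:
  [0→1]: (36.41+23.31)/2 × 1 = 29.86
  [1→2.5]: (23.31+11.94)/2 × 1.5 = 26.4375
  [2.5→3]: (11.94+9.55)/2 × 0.5 = 5.3725
  [3→3.5]: (9.55+7.64)/2 × 0.5 = 4.2975
  [3.5→6.5]: (7.64+2.01)/2 × 3 = 14.475
  [6.5→9.5]: (2.01+0.53)/2 × 3 = 3.81
  [9.5→10.5]: (0.53+0.34)/2 × 1 = 0.435
  Sum = 84.6875 mg/L·hr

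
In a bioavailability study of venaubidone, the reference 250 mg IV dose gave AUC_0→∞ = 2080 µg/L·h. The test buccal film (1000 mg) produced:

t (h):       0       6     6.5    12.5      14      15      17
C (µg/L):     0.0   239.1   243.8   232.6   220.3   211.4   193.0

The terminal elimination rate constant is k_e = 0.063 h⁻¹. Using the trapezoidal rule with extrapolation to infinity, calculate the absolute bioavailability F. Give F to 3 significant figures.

F = 0.756

Trapezoidal AUC_0→17 (buccal film):
  [0→6]: (0.0+239.1)/2 × 6 = 717.3
  [6→6.5]: (239.1+243.8)/2 × 0.5 = 120.725
  [6.5→12.5]: (243.8+232.6)/2 × 6 = 1429.2
  [12.5→14]: (232.6+220.3)/2 × 1.5 = 339.675
  [14→15]: (220.3+211.4)/2 × 1 = 215.85
  [15→17]: (211.4+193.0)/2 × 2 = 404.4
  Sum = 3227.15 µg/L·h
Tail: C_last/k_e = 193.0/0.063 = 3063.492
AUC_0→∞ (buccal film) = 3227.15 + 3063.492 = 6290.642 µg/L·h
F = (AUC_ev/D_ev)/(AUC_iv/D_iv) = (6290.642/1000)/(2080/250) = 6.290642/8.32 = 0.7561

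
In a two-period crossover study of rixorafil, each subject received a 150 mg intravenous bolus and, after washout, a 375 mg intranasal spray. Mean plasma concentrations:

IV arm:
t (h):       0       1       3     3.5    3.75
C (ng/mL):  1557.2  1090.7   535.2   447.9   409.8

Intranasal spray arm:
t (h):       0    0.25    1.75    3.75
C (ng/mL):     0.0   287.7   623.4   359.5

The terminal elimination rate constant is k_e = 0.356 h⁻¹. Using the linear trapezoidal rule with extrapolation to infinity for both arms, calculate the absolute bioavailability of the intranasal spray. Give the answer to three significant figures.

F = 0.244

Trapezoidal AUC_0→3.75 (IV):
  [0→1]: (1557.2+1090.7)/2 × 1 = 1323.95
  [1→3]: (1090.7+535.2)/2 × 2 = 1625.9
  [3→3.5]: (535.2+447.9)/2 × 0.5 = 245.775
  [3.5→3.75]: (447.9+409.8)/2 × 0.25 = 107.2125
  Sum = 3302.8375 ng/mL·h
IV tail: 409.8/0.356 = 1151.124; AUC_iv,0→∞ = 3302.8375 + 1151.124 = 4453.9615 ng/mL·h
Trapezoidal AUC_0→3.75 (intranasal spray):
  [0→0.25]: (0.0+287.7)/2 × 0.25 = 35.9625
  [0.25→1.75]: (287.7+623.4)/2 × 1.5 = 683.325
  [1.75→3.75]: (623.4+359.5)/2 × 2 = 982.9
  Sum = 1702.1875 ng/mL·h
intranasal spray tail: 359.5/0.356 = 1009.831; AUC_ev,0→∞ = 1702.1875 + 1009.831 = 2712.0185 ng/mL·h
F = (AUC_ev/D_ev)/(AUC_iv/D_iv) = (2712.0185/375)/(4453.9615/150) = 7.23205/29.6931 = 0.2436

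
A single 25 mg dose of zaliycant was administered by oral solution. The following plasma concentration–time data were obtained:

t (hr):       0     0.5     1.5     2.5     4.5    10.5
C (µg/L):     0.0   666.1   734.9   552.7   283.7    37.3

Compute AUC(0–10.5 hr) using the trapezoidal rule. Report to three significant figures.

Trapezoidal AUC_0→10.5:
  [0→0.5]: (0.0+666.1)/2 × 0.5 = 166.525
  [0.5→1.5]: (666.1+734.9)/2 × 1 = 700.5
  [1.5→2.5]: (734.9+552.7)/2 × 1 = 643.8
  [2.5→4.5]: (552.7+283.7)/2 × 2 = 836.4
  [4.5→10.5]: (283.7+37.3)/2 × 6 = 963.0
  Sum = 3310.225 µg/L·hr

AUC = 3310 µg/L·hr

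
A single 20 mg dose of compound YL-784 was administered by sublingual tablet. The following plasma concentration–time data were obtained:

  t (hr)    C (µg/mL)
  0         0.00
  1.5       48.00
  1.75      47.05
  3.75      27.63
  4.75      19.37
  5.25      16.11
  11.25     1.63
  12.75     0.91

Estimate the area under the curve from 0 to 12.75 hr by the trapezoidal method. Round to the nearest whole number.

AUC = 210 µg/mL·hr

Trapezoidal AUC_0→12.75:
  [0→1.5]: (0.00+48.00)/2 × 1.5 = 36.0
  [1.5→1.75]: (48.00+47.05)/2 × 0.25 = 11.88125
  [1.75→3.75]: (47.05+27.63)/2 × 2 = 74.68
  [3.75→4.75]: (27.63+19.37)/2 × 1 = 23.5
  [4.75→5.25]: (19.37+16.11)/2 × 0.5 = 8.87
  [5.25→11.25]: (16.11+1.63)/2 × 6 = 53.22
  [11.25→12.75]: (1.63+0.91)/2 × 1.5 = 1.905
  Sum = 210.05625 µg/mL·hr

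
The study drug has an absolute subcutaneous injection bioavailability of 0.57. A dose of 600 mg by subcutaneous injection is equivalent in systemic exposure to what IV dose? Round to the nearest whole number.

Systemic exposure from an extravascular dose = F × D_ev, so the equivalent IV dose is F × D_ev.
D_iv = F × D_ev = 0.57 × 600 = 342 mg

D_iv = 342 mg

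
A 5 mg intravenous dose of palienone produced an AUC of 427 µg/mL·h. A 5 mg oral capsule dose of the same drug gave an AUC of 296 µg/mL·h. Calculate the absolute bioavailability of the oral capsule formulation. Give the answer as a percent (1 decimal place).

F = (AUC_ev / D_ev) / (AUC_iv / D_iv)
  = (296/5) / (427/5)
  = 59.2 / 85.4 = 0.6932
  = 69.32%

F = 69.3%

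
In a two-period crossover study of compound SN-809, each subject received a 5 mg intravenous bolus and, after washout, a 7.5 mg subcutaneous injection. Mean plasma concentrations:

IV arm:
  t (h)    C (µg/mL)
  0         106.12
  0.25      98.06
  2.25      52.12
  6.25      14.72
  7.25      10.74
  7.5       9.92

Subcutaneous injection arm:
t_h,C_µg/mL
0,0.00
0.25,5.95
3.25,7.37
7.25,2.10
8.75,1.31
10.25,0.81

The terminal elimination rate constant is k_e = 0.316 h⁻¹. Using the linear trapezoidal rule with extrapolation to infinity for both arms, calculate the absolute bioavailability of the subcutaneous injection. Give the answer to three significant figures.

Trapezoidal AUC_0→7.5 (IV):
  [0→0.25]: (106.12+98.06)/2 × 0.25 = 25.5225
  [0.25→2.25]: (98.06+52.12)/2 × 2 = 150.18
  [2.25→6.25]: (52.12+14.72)/2 × 4 = 133.68
  [6.25→7.25]: (14.72+10.74)/2 × 1 = 12.73
  [7.25→7.5]: (10.74+9.92)/2 × 0.25 = 2.5825
  Sum = 324.695 µg/mL·h
IV tail: 9.92/0.316 = 31.392; AUC_iv,0→∞ = 324.695 + 31.392 = 356.087 µg/mL·h
Trapezoidal AUC_0→10.25 (subcutaneous injection):
  [0→0.25]: (0.00+5.95)/2 × 0.25 = 0.74375
  [0.25→3.25]: (5.95+7.37)/2 × 3 = 19.98
  [3.25→7.25]: (7.37+2.10)/2 × 4 = 18.94
  [7.25→8.75]: (2.10+1.31)/2 × 1.5 = 2.5575
  [8.75→10.25]: (1.31+0.81)/2 × 1.5 = 1.59
  Sum = 43.81125 µg/mL·h
subcutaneous injection tail: 0.81/0.316 = 2.563; AUC_ev,0→∞ = 43.81125 + 2.563 = 46.37425 µg/mL·h
F = (AUC_ev/D_ev)/(AUC_iv/D_iv) = (46.37425/7.5)/(356.087/5) = 6.18323/71.2174 = 0.0868

F = 0.0868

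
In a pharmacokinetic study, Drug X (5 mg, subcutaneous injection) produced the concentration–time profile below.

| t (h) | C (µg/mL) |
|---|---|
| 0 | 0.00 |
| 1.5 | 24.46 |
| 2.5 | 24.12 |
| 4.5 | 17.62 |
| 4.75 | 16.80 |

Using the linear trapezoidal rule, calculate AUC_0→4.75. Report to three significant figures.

AUC = 88.7 µg/mL·h

Trapezoidal AUC_0→4.75:
  [0→1.5]: (0.00+24.46)/2 × 1.5 = 18.345
  [1.5→2.5]: (24.46+24.12)/2 × 1 = 24.29
  [2.5→4.5]: (24.12+17.62)/2 × 2 = 41.74
  [4.5→4.75]: (17.62+16.80)/2 × 0.25 = 4.3025
  Sum = 88.6775 µg/mL·h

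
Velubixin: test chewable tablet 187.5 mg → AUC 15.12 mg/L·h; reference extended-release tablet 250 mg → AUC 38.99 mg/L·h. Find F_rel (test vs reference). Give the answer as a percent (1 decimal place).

F_rel = (AUC_test/D_test) / (AUC_ref/D_ref)
      = (15.12/187.5) / (38.99/250)
      = 0.08064 / 0.15596 = 0.5171 = 51.71%

F_rel = 51.7%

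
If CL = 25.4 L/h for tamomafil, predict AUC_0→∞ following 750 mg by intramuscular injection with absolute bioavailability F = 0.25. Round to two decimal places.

AUC = 7.38 mg/L·h

AUC_0→∞ = F × Dose / CL
        = 0.25 × 750 / 25.4 = 7.38189 mg/L·h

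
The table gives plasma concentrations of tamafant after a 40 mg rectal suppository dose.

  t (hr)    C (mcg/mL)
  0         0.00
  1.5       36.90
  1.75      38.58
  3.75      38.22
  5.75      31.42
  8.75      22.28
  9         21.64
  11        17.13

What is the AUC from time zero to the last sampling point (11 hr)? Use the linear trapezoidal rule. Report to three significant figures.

AUC = 308 mcg/mL·hr

Trapezoidal AUC_0→11:
  [0→1.5]: (0.00+36.90)/2 × 1.5 = 27.675
  [1.5→1.75]: (36.90+38.58)/2 × 0.25 = 9.435
  [1.75→3.75]: (38.58+38.22)/2 × 2 = 76.8
  [3.75→5.75]: (38.22+31.42)/2 × 2 = 69.64
  [5.75→8.75]: (31.42+22.28)/2 × 3 = 80.55
  [8.75→9]: (22.28+21.64)/2 × 0.25 = 5.49
  [9→11]: (21.64+17.13)/2 × 2 = 38.77
  Sum = 308.36 mcg/mL·hr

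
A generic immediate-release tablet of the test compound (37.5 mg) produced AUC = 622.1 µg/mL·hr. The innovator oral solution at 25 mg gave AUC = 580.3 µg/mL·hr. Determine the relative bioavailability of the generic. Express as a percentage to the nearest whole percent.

F_rel = 71%

F_rel = (AUC_test/D_test) / (AUC_ref/D_ref)
      = (622.1/37.5) / (580.3/25)
      = 16.5893 / 23.212 = 0.7147 = 71.47%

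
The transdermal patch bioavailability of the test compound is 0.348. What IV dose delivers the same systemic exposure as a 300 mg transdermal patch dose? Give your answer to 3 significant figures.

Systemic exposure from an extravascular dose = F × D_ev, so the equivalent IV dose is F × D_ev.
D_iv = F × D_ev = 0.348 × 300 = 104.4 mg

D_iv = 104 mg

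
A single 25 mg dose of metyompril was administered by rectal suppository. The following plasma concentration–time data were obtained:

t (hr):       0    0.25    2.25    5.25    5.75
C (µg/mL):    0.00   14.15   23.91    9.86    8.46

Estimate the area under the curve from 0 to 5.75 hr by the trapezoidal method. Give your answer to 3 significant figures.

AUC = 95.1 µg/mL·hr

Trapezoidal AUC_0→5.75:
  [0→0.25]: (0.00+14.15)/2 × 0.25 = 1.76875
  [0.25→2.25]: (14.15+23.91)/2 × 2 = 38.06
  [2.25→5.25]: (23.91+9.86)/2 × 3 = 50.655
  [5.25→5.75]: (9.86+8.46)/2 × 0.5 = 4.58
  Sum = 95.06375 µg/mL·hr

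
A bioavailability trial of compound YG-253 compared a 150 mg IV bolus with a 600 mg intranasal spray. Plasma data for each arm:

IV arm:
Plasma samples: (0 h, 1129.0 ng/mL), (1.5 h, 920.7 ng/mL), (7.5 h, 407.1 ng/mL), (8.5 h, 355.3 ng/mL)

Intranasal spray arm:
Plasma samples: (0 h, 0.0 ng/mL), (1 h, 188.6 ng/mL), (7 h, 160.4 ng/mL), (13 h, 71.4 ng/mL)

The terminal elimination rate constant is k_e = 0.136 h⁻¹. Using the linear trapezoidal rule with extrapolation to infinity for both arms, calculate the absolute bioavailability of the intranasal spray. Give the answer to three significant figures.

F = 0.0693

Trapezoidal AUC_0→8.5 (IV):
  [0→1.5]: (1129.0+920.7)/2 × 1.5 = 1537.275
  [1.5→7.5]: (920.7+407.1)/2 × 6 = 3983.4
  [7.5→8.5]: (407.1+355.3)/2 × 1 = 381.2
  Sum = 5901.875 ng/mL·h
IV tail: 355.3/0.136 = 2612.500; AUC_iv,0→∞ = 5901.875 + 2612.500 = 8514.375 ng/mL·h
Trapezoidal AUC_0→13 (intranasal spray):
  [0→1]: (0.0+188.6)/2 × 1 = 94.3
  [1→7]: (188.6+160.4)/2 × 6 = 1047.0
  [7→13]: (160.4+71.4)/2 × 6 = 695.4
  Sum = 1836.7 ng/mL·h
intranasal spray tail: 71.4/0.136 = 525.000; AUC_ev,0→∞ = 1836.7 + 525.000 = 2361.7 ng/mL·h
F = (AUC_ev/D_ev)/(AUC_iv/D_iv) = (2361.7/600)/(8514.375/150) = 3.93617/56.7625 = 0.0693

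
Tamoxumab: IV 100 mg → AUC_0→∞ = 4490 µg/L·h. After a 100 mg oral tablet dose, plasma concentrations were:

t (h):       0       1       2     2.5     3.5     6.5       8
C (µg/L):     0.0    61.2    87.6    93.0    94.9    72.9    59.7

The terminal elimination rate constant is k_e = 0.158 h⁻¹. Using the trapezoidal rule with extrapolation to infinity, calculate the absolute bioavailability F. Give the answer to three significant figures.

Trapezoidal AUC_0→8 (oral tablet):
  [0→1]: (0.0+61.2)/2 × 1 = 30.6
  [1→2]: (61.2+87.6)/2 × 1 = 74.4
  [2→2.5]: (87.6+93.0)/2 × 0.5 = 45.15
  [2.5→3.5]: (93.0+94.9)/2 × 1 = 93.95
  [3.5→6.5]: (94.9+72.9)/2 × 3 = 251.7
  [6.5→8]: (72.9+59.7)/2 × 1.5 = 99.45
  Sum = 595.25 µg/L·h
Tail: C_last/k_e = 59.7/0.158 = 377.848
AUC_0→∞ (oral tablet) = 595.25 + 377.848 = 973.098 µg/L·h
F = (AUC_ev/D_ev)/(AUC_iv/D_iv) = (973.098/100)/(4490/100) = 9.73098/44.9 = 0.2167

F = 0.217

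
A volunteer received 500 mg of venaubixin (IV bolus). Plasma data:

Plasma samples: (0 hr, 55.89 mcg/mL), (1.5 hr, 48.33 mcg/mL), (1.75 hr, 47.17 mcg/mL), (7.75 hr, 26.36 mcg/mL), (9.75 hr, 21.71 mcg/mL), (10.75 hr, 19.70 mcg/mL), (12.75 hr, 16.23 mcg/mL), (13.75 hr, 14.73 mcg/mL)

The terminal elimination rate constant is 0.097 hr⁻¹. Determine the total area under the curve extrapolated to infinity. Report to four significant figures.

AUC = 582.7 mcg/mL·hr

Trapezoidal AUC_0→13.75:
  [0→1.5]: (55.89+48.33)/2 × 1.5 = 78.165
  [1.5→1.75]: (48.33+47.17)/2 × 0.25 = 11.9375
  [1.75→7.75]: (47.17+26.36)/2 × 6 = 220.59
  [7.75→9.75]: (26.36+21.71)/2 × 2 = 48.07
  [9.75→10.75]: (21.71+19.70)/2 × 1 = 20.705
  [10.75→12.75]: (19.70+16.23)/2 × 2 = 35.93
  [12.75→13.75]: (16.23+14.73)/2 × 1 = 15.48
  Sum = 430.8775 mcg/mL·hr
Extrapolated tail: C_last / k_e = 14.73 / 0.097 = 151.856
AUC_0→∞ = 430.8775 + 151.856 = 582.7335 mcg/mL·hr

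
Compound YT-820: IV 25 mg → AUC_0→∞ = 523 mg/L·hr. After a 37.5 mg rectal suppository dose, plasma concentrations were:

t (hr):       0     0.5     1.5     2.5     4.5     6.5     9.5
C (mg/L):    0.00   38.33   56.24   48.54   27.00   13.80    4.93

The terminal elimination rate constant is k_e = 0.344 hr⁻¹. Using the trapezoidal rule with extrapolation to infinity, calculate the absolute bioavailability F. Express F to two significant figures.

F = 0.34

Trapezoidal AUC_0→9.5 (rectal suppository):
  [0→0.5]: (0.00+38.33)/2 × 0.5 = 9.5825
  [0.5→1.5]: (38.33+56.24)/2 × 1 = 47.285
  [1.5→2.5]: (56.24+48.54)/2 × 1 = 52.39
  [2.5→4.5]: (48.54+27.00)/2 × 2 = 75.54
  [4.5→6.5]: (27.00+13.80)/2 × 2 = 40.8
  [6.5→9.5]: (13.80+4.93)/2 × 3 = 28.095
  Sum = 253.6925 mg/L·hr
Tail: C_last/k_e = 4.93/0.344 = 14.331
AUC_0→∞ (rectal suppository) = 253.6925 + 14.331 = 268.0235 mg/L·hr
F = (AUC_ev/D_ev)/(AUC_iv/D_iv) = (268.0235/37.5)/(523/25) = 7.14729/20.92 = 0.3416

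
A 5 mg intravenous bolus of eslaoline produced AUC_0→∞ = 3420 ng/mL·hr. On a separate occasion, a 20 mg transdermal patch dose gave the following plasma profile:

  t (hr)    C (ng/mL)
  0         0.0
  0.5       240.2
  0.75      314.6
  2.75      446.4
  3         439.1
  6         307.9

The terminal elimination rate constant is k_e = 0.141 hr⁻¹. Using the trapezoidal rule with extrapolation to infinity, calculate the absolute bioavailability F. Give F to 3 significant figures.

Trapezoidal AUC_0→6 (transdermal patch):
  [0→0.5]: (0.0+240.2)/2 × 0.5 = 60.05
  [0.5→0.75]: (240.2+314.6)/2 × 0.25 = 69.35
  [0.75→2.75]: (314.6+446.4)/2 × 2 = 761.0
  [2.75→3]: (446.4+439.1)/2 × 0.25 = 110.6875
  [3→6]: (439.1+307.9)/2 × 3 = 1120.5
  Sum = 2121.5875 ng/mL·hr
Tail: C_last/k_e = 307.9/0.141 = 2183.688
AUC_0→∞ (transdermal patch) = 2121.5875 + 2183.688 = 4305.2755 ng/mL·hr
F = (AUC_ev/D_ev)/(AUC_iv/D_iv) = (4305.2755/20)/(3420/5) = 215.264/684 = 0.3147

F = 0.315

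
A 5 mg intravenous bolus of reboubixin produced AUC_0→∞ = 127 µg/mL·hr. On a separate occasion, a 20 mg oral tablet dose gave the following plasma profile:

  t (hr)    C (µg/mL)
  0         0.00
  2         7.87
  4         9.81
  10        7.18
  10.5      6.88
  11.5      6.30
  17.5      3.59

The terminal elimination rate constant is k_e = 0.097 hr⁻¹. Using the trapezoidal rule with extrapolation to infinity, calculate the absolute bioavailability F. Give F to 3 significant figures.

F = 0.302

Trapezoidal AUC_0→17.5 (oral tablet):
  [0→2]: (0.00+7.87)/2 × 2 = 7.87
  [2→4]: (7.87+9.81)/2 × 2 = 17.68
  [4→10]: (9.81+7.18)/2 × 6 = 50.97
  [10→10.5]: (7.18+6.88)/2 × 0.5 = 3.515
  [10.5→11.5]: (6.88+6.30)/2 × 1 = 6.59
  [11.5→17.5]: (6.30+3.59)/2 × 6 = 29.67
  Sum = 116.295 µg/mL·hr
Tail: C_last/k_e = 3.59/0.097 = 37.010
AUC_0→∞ (oral tablet) = 116.295 + 37.010 = 153.305 µg/mL·hr
F = (AUC_ev/D_ev)/(AUC_iv/D_iv) = (153.305/20)/(127/5) = 7.66525/25.4 = 0.3018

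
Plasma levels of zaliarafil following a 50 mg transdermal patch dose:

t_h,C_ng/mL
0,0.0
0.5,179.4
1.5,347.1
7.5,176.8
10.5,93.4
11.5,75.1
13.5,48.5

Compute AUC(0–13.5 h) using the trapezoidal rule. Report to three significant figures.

AUC = 2490 ng/mL·h

Trapezoidal AUC_0→13.5:
  [0→0.5]: (0.0+179.4)/2 × 0.5 = 44.85
  [0.5→1.5]: (179.4+347.1)/2 × 1 = 263.25
  [1.5→7.5]: (347.1+176.8)/2 × 6 = 1571.7
  [7.5→10.5]: (176.8+93.4)/2 × 3 = 405.3
  [10.5→11.5]: (93.4+75.1)/2 × 1 = 84.25
  [11.5→13.5]: (75.1+48.5)/2 × 2 = 123.6
  Sum = 2492.95 ng/mL·h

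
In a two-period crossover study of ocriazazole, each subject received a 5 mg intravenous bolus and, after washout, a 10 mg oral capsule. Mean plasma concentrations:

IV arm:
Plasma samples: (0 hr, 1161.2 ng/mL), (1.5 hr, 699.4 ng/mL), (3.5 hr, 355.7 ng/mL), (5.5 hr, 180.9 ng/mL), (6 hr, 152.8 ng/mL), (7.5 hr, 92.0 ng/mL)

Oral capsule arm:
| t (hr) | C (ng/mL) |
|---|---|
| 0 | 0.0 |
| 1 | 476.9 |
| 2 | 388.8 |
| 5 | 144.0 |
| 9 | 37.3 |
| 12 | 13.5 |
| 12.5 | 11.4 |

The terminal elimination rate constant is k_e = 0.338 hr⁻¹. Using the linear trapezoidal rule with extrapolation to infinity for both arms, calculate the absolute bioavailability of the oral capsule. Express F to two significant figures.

Trapezoidal AUC_0→7.5 (IV):
  [0→1.5]: (1161.2+699.4)/2 × 1.5 = 1395.45
  [1.5→3.5]: (699.4+355.7)/2 × 2 = 1055.1
  [3.5→5.5]: (355.7+180.9)/2 × 2 = 536.6
  [5.5→6]: (180.9+152.8)/2 × 0.5 = 83.425
  [6→7.5]: (152.8+92.0)/2 × 1.5 = 183.6
  Sum = 3254.175 ng/mL·hr
IV tail: 92.0/0.338 = 272.189; AUC_iv,0→∞ = 3254.175 + 272.189 = 3526.364 ng/mL·hr
Trapezoidal AUC_0→12.5 (oral capsule):
  [0→1]: (0.0+476.9)/2 × 1 = 238.45
  [1→2]: (476.9+388.8)/2 × 1 = 432.85
  [2→5]: (388.8+144.0)/2 × 3 = 799.2
  [5→9]: (144.0+37.3)/2 × 4 = 362.6
  [9→12]: (37.3+13.5)/2 × 3 = 76.2
  [12→12.5]: (13.5+11.4)/2 × 0.5 = 6.225
  Sum = 1915.525 ng/mL·hr
oral capsule tail: 11.4/0.338 = 33.728; AUC_ev,0→∞ = 1915.525 + 33.728 = 1949.253 ng/mL·hr
F = (AUC_ev/D_ev)/(AUC_iv/D_iv) = (1949.253/10)/(3526.364/5) = 194.9253/705.2728 = 0.2764

F = 0.28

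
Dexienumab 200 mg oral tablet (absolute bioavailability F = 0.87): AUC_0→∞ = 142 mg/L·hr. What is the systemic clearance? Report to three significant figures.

CL = 1.23 L/hr

CL = F × Dose / AUC_0→∞
   = 0.87 × 200 / 142 = 1.22535 L/hr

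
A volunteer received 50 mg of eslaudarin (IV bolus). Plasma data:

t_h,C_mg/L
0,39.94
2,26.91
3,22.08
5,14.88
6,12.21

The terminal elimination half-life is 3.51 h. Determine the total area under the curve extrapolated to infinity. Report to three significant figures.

Trapezoidal AUC_0→6:
  [0→2]: (39.94+26.91)/2 × 2 = 66.85
  [2→3]: (26.91+22.08)/2 × 1 = 24.495
  [3→5]: (22.08+14.88)/2 × 2 = 36.96
  [5→6]: (14.88+12.21)/2 × 1 = 13.545
  Sum = 141.85 mg/L·h
k_e = ln2 / t½ = 0.693147 / 3.51 = 0.1975 h^-1
Extrapolated tail: C_last / k_e = 12.21 / 0.1975 = 61.823
AUC_0→∞ = 141.85 + 61.823 = 203.673 mg/L·h

AUC = 204 mg/L·h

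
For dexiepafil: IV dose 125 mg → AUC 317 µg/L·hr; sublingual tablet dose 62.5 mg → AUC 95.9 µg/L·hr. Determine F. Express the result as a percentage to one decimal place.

F = 60.5%

F = (AUC_ev / D_ev) / (AUC_iv / D_iv)
  = (95.9/62.5) / (317/125)
  = 1.5344 / 2.536 = 0.6050
  = 60.50%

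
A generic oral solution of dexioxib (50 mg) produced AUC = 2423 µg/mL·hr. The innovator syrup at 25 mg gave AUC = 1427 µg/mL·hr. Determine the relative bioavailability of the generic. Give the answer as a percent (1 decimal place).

F_rel = 84.9%

F_rel = (AUC_test/D_test) / (AUC_ref/D_ref)
      = (2423/50) / (1427/25)
      = 48.46 / 57.08 = 0.8490 = 84.90%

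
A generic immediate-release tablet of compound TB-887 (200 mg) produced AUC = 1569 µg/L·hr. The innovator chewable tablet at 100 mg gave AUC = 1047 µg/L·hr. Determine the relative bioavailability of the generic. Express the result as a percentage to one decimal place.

F_rel = (AUC_test/D_test) / (AUC_ref/D_ref)
      = (1569/200) / (1047/100)
      = 7.845 / 10.47 = 0.7493 = 74.93%

F_rel = 74.9%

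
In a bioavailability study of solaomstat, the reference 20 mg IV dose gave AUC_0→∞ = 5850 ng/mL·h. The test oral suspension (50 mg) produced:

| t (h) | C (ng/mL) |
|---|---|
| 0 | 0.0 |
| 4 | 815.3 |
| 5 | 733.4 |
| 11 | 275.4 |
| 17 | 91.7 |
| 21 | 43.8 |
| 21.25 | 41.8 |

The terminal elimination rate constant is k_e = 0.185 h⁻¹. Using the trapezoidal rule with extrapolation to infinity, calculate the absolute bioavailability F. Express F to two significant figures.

F = 0.48

Trapezoidal AUC_0→21.25 (oral suspension):
  [0→4]: (0.0+815.3)/2 × 4 = 1630.6
  [4→5]: (815.3+733.4)/2 × 1 = 774.35
  [5→11]: (733.4+275.4)/2 × 6 = 3026.4
  [11→17]: (275.4+91.7)/2 × 6 = 1101.3
  [17→21]: (91.7+43.8)/2 × 4 = 271.0
  [21→21.25]: (43.8+41.8)/2 × 0.25 = 10.7
  Sum = 6814.35 ng/mL·h
Tail: C_last/k_e = 41.8/0.185 = 225.946
AUC_0→∞ (oral suspension) = 6814.35 + 225.946 = 7040.296 ng/mL·h
F = (AUC_ev/D_ev)/(AUC_iv/D_iv) = (7040.296/50)/(5850/20) = 140.80592/292.5 = 0.4814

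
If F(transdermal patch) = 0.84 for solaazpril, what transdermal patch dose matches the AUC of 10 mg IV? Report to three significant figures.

For equal systemic exposure: F × D_ev = D_iv
D_ev = D_iv / F = 10 / 0.84 = 11.9048 mg

D_transdermal = 11.9 mg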